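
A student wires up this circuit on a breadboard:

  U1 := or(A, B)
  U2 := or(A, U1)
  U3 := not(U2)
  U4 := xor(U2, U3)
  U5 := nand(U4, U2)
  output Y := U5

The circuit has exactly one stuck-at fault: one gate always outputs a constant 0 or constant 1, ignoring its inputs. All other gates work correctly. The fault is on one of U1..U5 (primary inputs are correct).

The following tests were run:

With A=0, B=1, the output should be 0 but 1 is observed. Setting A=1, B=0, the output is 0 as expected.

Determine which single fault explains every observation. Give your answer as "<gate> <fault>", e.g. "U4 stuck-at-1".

U1 stuck-at-0

Fault-free values for test 1 (A=0, B=1): U1=1, U2=1, U3=0, U4=1, U5=0, giving Y=0. Observed 1.
Test 1: faults giving observed 1 are {U1 stuck-at-0, U2 stuck-at-0, U3 stuck-at-1, U4 stuck-at-0, U5 stuck-at-1}.
Test 2 (A=1, B=0): fault-free U1=1, U2=1, U3=0, U4=1, U5=0 → 0; observed 0. Eliminates U2 stuck-at-0, U3 stuck-at-1, U4 stuck-at-0, U5 stuck-at-1.
Only U1 stuck-at-0 is consistent with every test.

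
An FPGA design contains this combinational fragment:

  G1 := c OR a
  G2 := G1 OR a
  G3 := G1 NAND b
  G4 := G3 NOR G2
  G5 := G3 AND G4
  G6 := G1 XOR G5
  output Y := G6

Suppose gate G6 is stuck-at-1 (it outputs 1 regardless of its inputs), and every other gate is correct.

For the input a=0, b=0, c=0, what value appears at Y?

Propagate with G6 forced: G1=0, G2=0, G3=1, G4=0, G5=0, G6=1 [stuck-at-1].
So Y = 1. (Without the fault it would be 0.)

1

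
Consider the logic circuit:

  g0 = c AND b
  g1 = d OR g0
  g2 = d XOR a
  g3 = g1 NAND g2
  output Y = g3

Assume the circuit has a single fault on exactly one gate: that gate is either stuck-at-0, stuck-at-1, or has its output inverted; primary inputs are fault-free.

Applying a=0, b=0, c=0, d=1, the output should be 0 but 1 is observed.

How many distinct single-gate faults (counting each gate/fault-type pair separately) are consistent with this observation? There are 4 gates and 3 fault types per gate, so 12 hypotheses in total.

Fault-free: g0=0, g1=1, g2=1, g3=0 → 0. Observed 1.
  g0 stuck-at-0: output 0 ✗
  g0 stuck-at-1: output 0 ✗
  g0 inverted output: output 0 ✗
  g1 stuck-at-0: output 1 ✓
  g1 stuck-at-1: output 0 ✗
  g1 inverted output: output 1 ✓
  g2 stuck-at-0: output 1 ✓
  g2 stuck-at-1: output 0 ✗
  g2 inverted output: output 1 ✓
  g3 stuck-at-0: output 0 ✗
  g3 stuck-at-1: output 1 ✓
  g3 inverted output: output 1 ✓
Consistent faults: {g1 stuck-at-0, g1 inverted output, g2 stuck-at-0, g2 inverted output, g3 stuck-at-1, g3 inverted output} — 6 in all.

6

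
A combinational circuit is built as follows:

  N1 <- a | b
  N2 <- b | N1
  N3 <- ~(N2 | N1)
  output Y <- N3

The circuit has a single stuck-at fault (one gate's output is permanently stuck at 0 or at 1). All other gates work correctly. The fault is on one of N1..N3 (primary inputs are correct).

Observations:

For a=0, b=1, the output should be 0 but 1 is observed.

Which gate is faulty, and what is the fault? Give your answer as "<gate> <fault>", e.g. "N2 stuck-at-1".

Fault-free values for test 1 (a=0, b=1): N1=1, N2=1, N3=0, giving Y=0. Observed 1.
Test 1: faults giving observed 1 are {N3 stuck-at-1}.
Only N3 stuck-at-1 is consistent with every test.

N3 stuck-at-1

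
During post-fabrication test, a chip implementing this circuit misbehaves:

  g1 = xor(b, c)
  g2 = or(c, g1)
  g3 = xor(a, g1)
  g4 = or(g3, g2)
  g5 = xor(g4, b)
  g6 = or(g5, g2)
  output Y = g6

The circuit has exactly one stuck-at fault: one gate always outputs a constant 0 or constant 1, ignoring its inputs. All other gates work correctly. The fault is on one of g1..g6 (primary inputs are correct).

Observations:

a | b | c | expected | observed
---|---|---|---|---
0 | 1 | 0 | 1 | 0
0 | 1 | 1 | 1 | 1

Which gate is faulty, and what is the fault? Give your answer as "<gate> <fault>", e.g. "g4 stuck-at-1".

Fault-free values for test 1 (a=0, b=1, c=0): g1=1, g2=1, g3=1, g4=1, g5=0, g6=1, giving Y=1. Observed 0.
Test 1: faults giving observed 0 are {g2 stuck-at-0, g6 stuck-at-0}.
Test 2 (a=0, b=1, c=1): fault-free g1=0, g2=1, g3=0, g4=1, g5=0, g6=1 → 1; observed 1. Eliminates g6 stuck-at-0.
Only g2 stuck-at-0 is consistent with every test.

g2 stuck-at-0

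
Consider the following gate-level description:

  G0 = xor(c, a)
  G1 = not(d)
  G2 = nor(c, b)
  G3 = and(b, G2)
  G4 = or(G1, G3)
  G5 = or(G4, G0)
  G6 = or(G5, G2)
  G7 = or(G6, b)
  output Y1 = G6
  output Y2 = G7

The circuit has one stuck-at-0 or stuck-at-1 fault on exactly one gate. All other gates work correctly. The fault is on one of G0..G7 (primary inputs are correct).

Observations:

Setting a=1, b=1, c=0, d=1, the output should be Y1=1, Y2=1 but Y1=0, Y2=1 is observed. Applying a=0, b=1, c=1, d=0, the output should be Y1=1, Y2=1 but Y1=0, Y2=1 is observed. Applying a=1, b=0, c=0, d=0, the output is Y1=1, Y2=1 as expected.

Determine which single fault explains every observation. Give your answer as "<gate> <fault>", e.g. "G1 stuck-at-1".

Fault-free values for test 1 (a=1, b=1, c=0, d=1): G0=1, G1=0, G2=0, G3=0, G4=0, G5=1, G6=1, G7=1, giving Y1=1, Y2=1. Observed Y1=0, Y2=1.
Test 1: faults giving observed Y1=0, Y2=1 are {G0 stuck-at-0, G5 stuck-at-0, G6 stuck-at-0}.
Test 2 (a=0, b=1, c=1, d=0): fault-free G0=1, G1=1, G2=0, G3=0, G4=1, G5=1, G6=1, G7=1 → Y1=1, Y2=1; observed Y1=0, Y2=1. Eliminates G0 stuck-at-0.
Test 3 (a=1, b=0, c=0, d=0): fault-free G0=1, G1=1, G2=1, G3=0, G4=1, G5=1, G6=1, G7=1 → Y1=1, Y2=1; observed Y1=1, Y2=1. Eliminates G6 stuck-at-0.
Only G5 stuck-at-0 is consistent with every test.

G5 stuck-at-0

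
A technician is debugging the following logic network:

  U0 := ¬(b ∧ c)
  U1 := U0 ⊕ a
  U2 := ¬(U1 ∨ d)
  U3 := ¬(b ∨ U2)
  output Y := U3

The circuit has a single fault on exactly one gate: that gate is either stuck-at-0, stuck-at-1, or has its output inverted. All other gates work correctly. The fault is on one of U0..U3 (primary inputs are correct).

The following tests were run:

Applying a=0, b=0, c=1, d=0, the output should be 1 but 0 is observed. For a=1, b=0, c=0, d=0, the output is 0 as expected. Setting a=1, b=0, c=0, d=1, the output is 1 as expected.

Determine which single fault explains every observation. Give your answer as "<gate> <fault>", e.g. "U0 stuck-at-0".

Fault-free values for test 1 (a=0, b=0, c=1, d=0): U0=1, U1=1, U2=0, U3=1, giving Y=1. Observed 0.
Test 1: faults giving observed 0 are {U0 stuck-at-0, U0 inverted output, U1 stuck-at-0, U1 inverted output, U2 stuck-at-1, U2 inverted output, U3 stuck-at-0, U3 inverted output}.
Test 2 (a=1, b=0, c=0, d=0): fault-free U0=1, U1=0, U2=1, U3=0 → 0; observed 0. Eliminates U0 stuck-at-0, U0 inverted output, U1 inverted output, U2 inverted output, U3 inverted output.
Test 3 (a=1, b=0, c=0, d=1): fault-free U0=1, U1=0, U2=0, U3=1 → 1; observed 1. Eliminates U2 stuck-at-1, U3 stuck-at-0.
Only U1 stuck-at-0 is consistent with every test.

U1 stuck-at-0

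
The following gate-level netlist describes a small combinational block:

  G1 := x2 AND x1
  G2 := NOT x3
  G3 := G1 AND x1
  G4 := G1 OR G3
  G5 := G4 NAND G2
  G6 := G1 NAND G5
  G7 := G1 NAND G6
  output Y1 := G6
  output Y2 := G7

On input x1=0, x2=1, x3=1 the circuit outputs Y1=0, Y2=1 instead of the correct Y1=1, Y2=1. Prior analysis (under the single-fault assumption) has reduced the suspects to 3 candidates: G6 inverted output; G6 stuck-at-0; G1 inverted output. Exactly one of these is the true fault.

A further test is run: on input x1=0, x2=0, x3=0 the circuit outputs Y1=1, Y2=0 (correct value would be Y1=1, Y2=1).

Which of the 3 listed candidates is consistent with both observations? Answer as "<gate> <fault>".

G1 inverted output

Evaluate each candidate on input x1=0, x2=0, x3=0:
  G6 inverted output: G1=0, G2=1, G3=0, G4=0, G5=1, G6=0 [inverted output], G7=1 → Y1=0, Y2=1 — eliminated
  G6 stuck-at-0: G1=0, G2=1, G3=0, G4=0, G5=1, G6=0 [stuck-at-0], G7=1 → Y1=0, Y2=1 — eliminated
  G1 inverted output: G1=1 [inverted output], G2=1, G3=0, G4=1, G5=0, G6=1, G7=0 → Y1=1, Y2=0 — matches
Only G1 inverted output reproduces the observed Y1=1, Y2=0.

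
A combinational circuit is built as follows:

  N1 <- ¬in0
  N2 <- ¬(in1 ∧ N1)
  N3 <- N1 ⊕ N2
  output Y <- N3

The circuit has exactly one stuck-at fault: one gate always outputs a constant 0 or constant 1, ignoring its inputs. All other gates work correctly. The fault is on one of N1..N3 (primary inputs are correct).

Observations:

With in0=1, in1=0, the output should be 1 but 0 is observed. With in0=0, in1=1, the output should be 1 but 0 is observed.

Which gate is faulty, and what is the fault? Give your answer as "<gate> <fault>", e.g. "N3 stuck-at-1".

Fault-free values for test 1 (in0=1, in1=0): N1=0, N2=1, N3=1, giving Y=1. Observed 0.
Test 1: faults giving observed 0 are {N1 stuck-at-1, N2 stuck-at-0, N3 stuck-at-0}.
Test 2 (in0=0, in1=1): fault-free N1=1, N2=0, N3=1 → 1; observed 0. Eliminates N1 stuck-at-1, N2 stuck-at-0.
Only N3 stuck-at-0 is consistent with every test.

N3 stuck-at-0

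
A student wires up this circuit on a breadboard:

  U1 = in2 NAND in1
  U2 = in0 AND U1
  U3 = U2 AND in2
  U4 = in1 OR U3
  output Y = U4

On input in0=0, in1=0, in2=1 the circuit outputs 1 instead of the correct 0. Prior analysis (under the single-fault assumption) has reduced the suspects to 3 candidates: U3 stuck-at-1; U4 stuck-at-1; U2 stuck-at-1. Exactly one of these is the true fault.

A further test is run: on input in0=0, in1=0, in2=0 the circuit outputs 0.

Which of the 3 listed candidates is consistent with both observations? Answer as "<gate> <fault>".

Evaluate each candidate on input in0=0, in1=0, in2=0:
  U3 stuck-at-1: U1=1, U2=0, U3=1 [stuck-at-1], U4=1 → 1 — eliminated
  U4 stuck-at-1: U1=1, U2=0, U3=0, U4=1 [stuck-at-1] → 1 — eliminated
  U2 stuck-at-1: U1=1, U2=1 [stuck-at-1], U3=0, U4=0 → 0 — matches
Only U2 stuck-at-1 reproduces the observed 0.

U2 stuck-at-1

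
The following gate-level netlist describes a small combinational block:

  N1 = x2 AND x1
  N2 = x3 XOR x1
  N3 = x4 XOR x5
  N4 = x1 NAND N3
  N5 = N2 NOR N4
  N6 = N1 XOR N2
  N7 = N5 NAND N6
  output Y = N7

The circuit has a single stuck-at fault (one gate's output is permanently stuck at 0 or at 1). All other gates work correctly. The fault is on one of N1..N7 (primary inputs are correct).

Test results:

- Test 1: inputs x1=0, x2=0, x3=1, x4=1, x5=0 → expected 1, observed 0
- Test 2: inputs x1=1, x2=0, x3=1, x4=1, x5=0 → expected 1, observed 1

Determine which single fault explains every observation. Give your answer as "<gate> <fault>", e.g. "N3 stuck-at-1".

Fault-free values for test 1 (x1=0, x2=0, x3=1, x4=1, x5=0): N1=0, N2=1, N3=1, N4=1, N5=0, N6=1, N7=1, giving Y=1. Observed 0.
Test 1: faults giving observed 0 are {N5 stuck-at-1, N7 stuck-at-0}.
Test 2 (x1=1, x2=0, x3=1, x4=1, x5=0): fault-free N1=0, N2=0, N3=1, N4=0, N5=1, N6=0, N7=1 → 1; observed 1. Eliminates N7 stuck-at-0.
Only N5 stuck-at-1 is consistent with every test.

N5 stuck-at-1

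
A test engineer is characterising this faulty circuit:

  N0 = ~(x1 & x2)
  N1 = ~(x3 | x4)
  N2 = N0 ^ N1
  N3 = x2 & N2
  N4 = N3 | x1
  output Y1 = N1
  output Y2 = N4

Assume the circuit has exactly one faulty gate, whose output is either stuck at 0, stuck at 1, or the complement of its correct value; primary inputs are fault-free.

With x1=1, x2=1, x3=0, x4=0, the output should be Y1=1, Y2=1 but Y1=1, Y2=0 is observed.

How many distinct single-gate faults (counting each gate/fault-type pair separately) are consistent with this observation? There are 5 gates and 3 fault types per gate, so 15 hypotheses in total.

Fault-free: N0=0, N1=1, N2=1, N3=1, N4=1 → Y1=1, Y2=1. Observed Y1=1, Y2=0.
  N0: none of the 3 fault types match ✗
  N1: none of the 3 fault types match ✗
  N2: none of the 3 fault types match ✗
  N3: none of the 3 fault types match ✗
  N4: stuck-at-0, inverted output ✓; others ✗
Consistent faults: {N4 stuck-at-0, N4 inverted output} — 2 in all.

2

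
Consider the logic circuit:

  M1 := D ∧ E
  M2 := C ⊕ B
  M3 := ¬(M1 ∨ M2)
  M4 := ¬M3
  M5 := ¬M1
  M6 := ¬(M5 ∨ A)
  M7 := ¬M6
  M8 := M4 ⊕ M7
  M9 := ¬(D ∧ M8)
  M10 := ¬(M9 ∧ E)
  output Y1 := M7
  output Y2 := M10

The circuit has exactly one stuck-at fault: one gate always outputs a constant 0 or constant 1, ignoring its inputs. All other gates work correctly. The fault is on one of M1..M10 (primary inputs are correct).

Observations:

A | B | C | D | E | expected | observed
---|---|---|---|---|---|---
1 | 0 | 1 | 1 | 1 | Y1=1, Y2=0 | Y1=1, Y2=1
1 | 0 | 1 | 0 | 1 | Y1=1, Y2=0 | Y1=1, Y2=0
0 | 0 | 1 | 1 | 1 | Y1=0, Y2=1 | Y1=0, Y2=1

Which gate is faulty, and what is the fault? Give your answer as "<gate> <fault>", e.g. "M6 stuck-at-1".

Fault-free values for test 1 (A=1, B=0, C=1, D=1, E=1): M1=1, M2=1, M3=0, M4=1, M5=0, M6=0, M7=1, M8=0, M9=1, M10=0, giving Y1=1, Y2=0. Observed Y1=1, Y2=1.
Test 1: faults giving observed Y1=1, Y2=1 are {M3 stuck-at-1, M4 stuck-at-0, M8 stuck-at-1, M9 stuck-at-0, M10 stuck-at-1}.
Test 2 (A=1, B=0, C=1, D=0, E=1): fault-free M1=0, M2=1, M3=0, M4=1, M5=1, M6=0, M7=1, M8=0, M9=1, M10=0 → Y1=1, Y2=0; observed Y1=1, Y2=0. Eliminates M9 stuck-at-0, M10 stuck-at-1.
Test 3 (A=0, B=0, C=1, D=1, E=1): fault-free M1=1, M2=1, M3=0, M4=1, M5=0, M6=1, M7=0, M8=1, M9=0, M10=1 → Y1=0, Y2=1; observed Y1=0, Y2=1. Eliminates M3 stuck-at-1, M4 stuck-at-0.
Only M8 stuck-at-1 is consistent with every test.

M8 stuck-at-1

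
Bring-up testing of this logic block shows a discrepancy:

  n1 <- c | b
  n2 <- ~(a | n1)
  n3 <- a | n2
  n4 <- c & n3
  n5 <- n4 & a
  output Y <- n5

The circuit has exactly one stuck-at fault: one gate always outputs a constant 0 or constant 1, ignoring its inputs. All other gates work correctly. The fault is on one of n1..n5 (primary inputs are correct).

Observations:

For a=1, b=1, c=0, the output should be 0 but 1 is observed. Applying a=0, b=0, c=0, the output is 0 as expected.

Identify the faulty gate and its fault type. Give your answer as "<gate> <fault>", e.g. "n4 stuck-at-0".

Fault-free values for test 1 (a=1, b=1, c=0): n1=1, n2=0, n3=1, n4=0, n5=0, giving Y=0. Observed 1.
Test 1: faults giving observed 1 are {n4 stuck-at-1, n5 stuck-at-1}.
Test 2 (a=0, b=0, c=0): fault-free n1=0, n2=1, n3=1, n4=0, n5=0 → 0; observed 0. Eliminates n5 stuck-at-1.
Only n4 stuck-at-1 is consistent with every test.

n4 stuck-at-1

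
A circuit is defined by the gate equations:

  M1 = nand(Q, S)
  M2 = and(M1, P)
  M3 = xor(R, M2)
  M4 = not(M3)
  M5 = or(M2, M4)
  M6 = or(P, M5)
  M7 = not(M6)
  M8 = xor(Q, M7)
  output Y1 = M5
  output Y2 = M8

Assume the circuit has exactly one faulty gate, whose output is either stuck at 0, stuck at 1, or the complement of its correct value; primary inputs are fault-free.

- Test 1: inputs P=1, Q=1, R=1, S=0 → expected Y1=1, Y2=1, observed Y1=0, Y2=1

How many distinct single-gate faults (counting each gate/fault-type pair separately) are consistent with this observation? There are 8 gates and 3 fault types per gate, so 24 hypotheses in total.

Fault-free: M1=1, M2=1, M3=0, M4=1, M5=1, M6=1, M7=0, M8=1 → Y1=1, Y2=1. Observed Y1=0, Y2=1.
  M1: stuck-at-0, inverted output ✓; others ✗
  M2: stuck-at-0, inverted output ✓; others ✗
  M3: none of the 3 fault types match ✗
  M4: none of the 3 fault types match ✗
  M5: stuck-at-0, inverted output ✓; others ✗
  M6: none of the 3 fault types match ✗
  M7: none of the 3 fault types match ✗
  M8: none of the 3 fault types match ✗
Consistent faults: {M1 stuck-at-0, M1 inverted output, M2 stuck-at-0, M2 inverted output, M5 stuck-at-0, M5 inverted output} — 6 in all.

6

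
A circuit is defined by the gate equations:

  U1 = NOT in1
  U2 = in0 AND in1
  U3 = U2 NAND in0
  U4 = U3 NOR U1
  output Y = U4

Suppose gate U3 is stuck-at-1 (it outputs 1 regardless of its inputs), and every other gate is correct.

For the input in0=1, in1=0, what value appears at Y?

0

Propagate with U3 forced: U1=1, U2=0, U3=1 [stuck-at-1], U4=0.
So Y = 0. (Same as the fault-free value — the fault is masked on this input.)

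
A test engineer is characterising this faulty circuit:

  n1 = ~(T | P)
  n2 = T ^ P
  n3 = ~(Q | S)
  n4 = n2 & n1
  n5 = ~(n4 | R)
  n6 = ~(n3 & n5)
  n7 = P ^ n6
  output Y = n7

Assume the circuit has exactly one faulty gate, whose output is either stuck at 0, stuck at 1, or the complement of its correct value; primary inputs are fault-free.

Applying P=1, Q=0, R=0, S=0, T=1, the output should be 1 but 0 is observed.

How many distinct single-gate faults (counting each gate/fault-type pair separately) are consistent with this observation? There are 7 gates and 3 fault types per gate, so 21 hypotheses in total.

Fault-free: n1=0, n2=0, n3=1, n4=0, n5=1, n6=0, n7=1 → 1. Observed 0.
  n1: none of the 3 fault types match ✗
  n2: none of the 3 fault types match ✗
  n3: stuck-at-0, inverted output ✓; others ✗
  n4: stuck-at-1, inverted output ✓; others ✗
  n5: stuck-at-0, inverted output ✓; others ✗
  n6: stuck-at-1, inverted output ✓; others ✗
  n7: stuck-at-0, inverted output ✓; others ✗
Consistent faults: {n3 stuck-at-0, n3 inverted output, n4 stuck-at-1, n4 inverted output, n5 stuck-at-0, n5 inverted output, n6 stuck-at-1, n6 inverted output, n7 stuck-at-0, n7 inverted output} — 10 in all.

10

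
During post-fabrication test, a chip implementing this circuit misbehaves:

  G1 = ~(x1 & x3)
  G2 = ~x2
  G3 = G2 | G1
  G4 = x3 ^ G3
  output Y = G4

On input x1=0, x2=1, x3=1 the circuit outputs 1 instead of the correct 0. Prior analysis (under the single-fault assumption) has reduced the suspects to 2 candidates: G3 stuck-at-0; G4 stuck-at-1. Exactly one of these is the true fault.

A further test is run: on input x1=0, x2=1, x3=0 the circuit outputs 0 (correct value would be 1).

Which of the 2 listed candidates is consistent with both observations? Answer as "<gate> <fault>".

G3 stuck-at-0

Evaluate each candidate on input x1=0, x2=1, x3=0:
  G3 stuck-at-0: G1=1, G2=0, G3=0 [stuck-at-0], G4=0 → 0 — matches
  G4 stuck-at-1: G1=1, G2=0, G3=1, G4=1 [stuck-at-1] → 1 — eliminated
Only G3 stuck-at-0 reproduces the observed 0.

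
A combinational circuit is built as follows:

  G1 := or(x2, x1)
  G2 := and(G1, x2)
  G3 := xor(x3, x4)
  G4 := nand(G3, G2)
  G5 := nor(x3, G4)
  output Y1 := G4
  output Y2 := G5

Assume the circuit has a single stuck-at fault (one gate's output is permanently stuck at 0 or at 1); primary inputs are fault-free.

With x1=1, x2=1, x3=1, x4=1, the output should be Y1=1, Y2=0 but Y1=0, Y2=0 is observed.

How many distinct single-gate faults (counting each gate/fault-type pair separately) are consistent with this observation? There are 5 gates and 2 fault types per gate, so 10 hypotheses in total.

Fault-free: G1=1, G2=1, G3=0, G4=1, G5=0 → Y1=1, Y2=0. Observed Y1=0, Y2=0.
  G1 stuck-at-0: output Y1=1, Y2=0 ✗
  G1 stuck-at-1: output Y1=1, Y2=0 ✗
  G2 stuck-at-0: output Y1=1, Y2=0 ✗
  G2 stuck-at-1: output Y1=1, Y2=0 ✗
  G3 stuck-at-0: output Y1=1, Y2=0 ✗
  G3 stuck-at-1: output Y1=0, Y2=0 ✓
  G4 stuck-at-0: output Y1=0, Y2=0 ✓
  G4 stuck-at-1: output Y1=1, Y2=0 ✗
  G5 stuck-at-0: output Y1=1, Y2=0 ✗
  G5 stuck-at-1: output Y1=1, Y2=1 ✗
Consistent faults: {G3 stuck-at-1, G4 stuck-at-0} — 2 in all.

2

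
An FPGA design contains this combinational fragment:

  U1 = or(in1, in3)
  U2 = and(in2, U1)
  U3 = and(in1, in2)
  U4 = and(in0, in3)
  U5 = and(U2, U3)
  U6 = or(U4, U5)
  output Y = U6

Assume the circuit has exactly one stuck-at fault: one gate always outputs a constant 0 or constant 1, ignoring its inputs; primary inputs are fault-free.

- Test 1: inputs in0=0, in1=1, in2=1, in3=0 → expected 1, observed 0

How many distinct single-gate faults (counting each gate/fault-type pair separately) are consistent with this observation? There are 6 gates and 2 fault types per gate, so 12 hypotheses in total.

Fault-free: U1=1, U2=1, U3=1, U4=0, U5=1, U6=1 → 1. Observed 0.
  U1 stuck-at-0: output 0 ✓
  U1 stuck-at-1: output 1 ✗
  U2 stuck-at-0: output 0 ✓
  U2 stuck-at-1: output 1 ✗
  U3 stuck-at-0: output 0 ✓
  U3 stuck-at-1: output 1 ✗
  U4 stuck-at-0: output 1 ✗
  U4 stuck-at-1: output 1 ✗
  U5 stuck-at-0: output 0 ✓
  U5 stuck-at-1: output 1 ✗
  U6 stuck-at-0: output 0 ✓
  U6 stuck-at-1: output 1 ✗
Consistent faults: {U1 stuck-at-0, U2 stuck-at-0, U3 stuck-at-0, U5 stuck-at-0, U6 stuck-at-0} — 5 in all.

5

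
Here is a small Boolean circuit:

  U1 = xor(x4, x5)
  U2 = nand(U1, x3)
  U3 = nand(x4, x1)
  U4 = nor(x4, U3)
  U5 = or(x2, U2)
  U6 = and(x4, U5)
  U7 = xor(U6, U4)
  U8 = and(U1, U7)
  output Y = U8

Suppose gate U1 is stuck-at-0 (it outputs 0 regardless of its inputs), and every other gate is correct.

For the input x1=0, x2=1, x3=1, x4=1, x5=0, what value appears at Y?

Propagate with U1 forced: U1=0 [stuck-at-0], U2=1, U3=1, U4=0, U5=1, U6=1, U7=1, U8=0.
So Y = 0. (Without the fault it would be 1.)

0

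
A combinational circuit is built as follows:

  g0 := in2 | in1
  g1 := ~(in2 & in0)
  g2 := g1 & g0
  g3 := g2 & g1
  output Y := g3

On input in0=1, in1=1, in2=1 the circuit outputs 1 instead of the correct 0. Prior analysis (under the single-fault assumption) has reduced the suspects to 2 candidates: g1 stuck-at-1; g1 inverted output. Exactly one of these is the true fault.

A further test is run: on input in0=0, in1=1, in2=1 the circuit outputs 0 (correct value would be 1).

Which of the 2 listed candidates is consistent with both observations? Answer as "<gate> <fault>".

g1 inverted output

Evaluate each candidate on input in0=0, in1=1, in2=1:
  g1 stuck-at-1: g0=1, g1=1 [stuck-at-1], g2=1, g3=1 → 1 — eliminated
  g1 inverted output: g0=1, g1=0 [inverted output], g2=0, g3=0 → 0 — matches
Only g1 inverted output reproduces the observed 0.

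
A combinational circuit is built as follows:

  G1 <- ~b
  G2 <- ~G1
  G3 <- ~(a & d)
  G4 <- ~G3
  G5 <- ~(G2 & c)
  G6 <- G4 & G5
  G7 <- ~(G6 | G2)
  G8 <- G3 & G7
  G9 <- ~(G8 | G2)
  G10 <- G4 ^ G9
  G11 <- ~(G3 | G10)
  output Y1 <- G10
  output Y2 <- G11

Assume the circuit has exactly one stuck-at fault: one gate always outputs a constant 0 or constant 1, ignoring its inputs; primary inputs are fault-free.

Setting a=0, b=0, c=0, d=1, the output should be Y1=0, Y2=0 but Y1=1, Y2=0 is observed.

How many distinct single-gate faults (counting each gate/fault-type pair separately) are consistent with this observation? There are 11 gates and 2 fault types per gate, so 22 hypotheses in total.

Fault-free: G1=1, G2=0, G3=1, G4=0, G5=1, G6=0, G7=1, G8=1, G9=0, G10=0, G11=0 → Y1=0, Y2=0. Observed Y1=1, Y2=0.
  G1: none of the 2 fault types match ✗
  G2: none of the 2 fault types match ✗
  G3: none of the 2 fault types match ✗
  G4: none of the 2 fault types match ✗
  G5: none of the 2 fault types match ✗
  G6: stuck-at-1 ✓; others ✗
  G7: stuck-at-0 ✓; others ✗
  G8: stuck-at-0 ✓; others ✗
  G9: stuck-at-1 ✓; others ✗
  G10: stuck-at-1 ✓; others ✗
  G11: none of the 2 fault types match ✗
Consistent faults: {G6 stuck-at-1, G7 stuck-at-0, G8 stuck-at-0, G9 stuck-at-1, G10 stuck-at-1} — 5 in all.

5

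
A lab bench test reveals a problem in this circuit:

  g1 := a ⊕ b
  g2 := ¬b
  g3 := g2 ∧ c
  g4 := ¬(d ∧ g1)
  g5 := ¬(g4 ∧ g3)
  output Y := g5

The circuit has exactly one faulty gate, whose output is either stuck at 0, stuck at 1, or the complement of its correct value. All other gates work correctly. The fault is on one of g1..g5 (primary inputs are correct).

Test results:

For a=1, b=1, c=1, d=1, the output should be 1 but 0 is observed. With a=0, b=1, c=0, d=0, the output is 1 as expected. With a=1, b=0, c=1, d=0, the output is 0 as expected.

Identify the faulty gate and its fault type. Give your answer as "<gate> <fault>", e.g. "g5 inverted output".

Fault-free values for test 1 (a=1, b=1, c=1, d=1): g1=0, g2=0, g3=0, g4=1, g5=1, giving Y=1. Observed 0.
Test 1: faults giving observed 0 are {g2 stuck-at-1, g2 inverted output, g3 stuck-at-1, g3 inverted output, g5 stuck-at-0, g5 inverted output}.
Test 2 (a=0, b=1, c=0, d=0): fault-free g1=1, g2=0, g3=0, g4=1, g5=1 → 1; observed 1. Eliminates g3 stuck-at-1, g3 inverted output, g5 stuck-at-0, g5 inverted output.
Test 3 (a=1, b=0, c=1, d=0): fault-free g1=1, g2=1, g3=1, g4=1, g5=0 → 0; observed 0. Eliminates g2 inverted output.
Only g2 stuck-at-1 is consistent with every test.

g2 stuck-at-1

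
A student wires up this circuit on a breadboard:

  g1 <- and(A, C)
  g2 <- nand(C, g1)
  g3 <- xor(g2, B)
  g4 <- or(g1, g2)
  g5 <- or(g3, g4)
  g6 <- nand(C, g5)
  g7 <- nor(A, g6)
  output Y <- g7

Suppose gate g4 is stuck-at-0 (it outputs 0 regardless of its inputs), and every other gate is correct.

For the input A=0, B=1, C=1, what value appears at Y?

0

Propagate with g4 forced: g1=0, g2=1, g3=0, g4=0 [stuck-at-0], g5=0, g6=1, g7=0.
So Y = 0. (Without the fault it would be 1.)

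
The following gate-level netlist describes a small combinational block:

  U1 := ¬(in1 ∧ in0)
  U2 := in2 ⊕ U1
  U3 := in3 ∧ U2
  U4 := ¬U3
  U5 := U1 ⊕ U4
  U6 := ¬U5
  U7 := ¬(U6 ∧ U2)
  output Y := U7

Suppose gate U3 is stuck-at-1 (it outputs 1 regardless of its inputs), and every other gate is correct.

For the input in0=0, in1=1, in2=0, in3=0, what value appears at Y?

1

Propagate with U3 forced: U1=1, U2=1, U3=1 [stuck-at-1], U4=0, U5=1, U6=0, U7=1.
So Y = 1. (Without the fault it would be 0.)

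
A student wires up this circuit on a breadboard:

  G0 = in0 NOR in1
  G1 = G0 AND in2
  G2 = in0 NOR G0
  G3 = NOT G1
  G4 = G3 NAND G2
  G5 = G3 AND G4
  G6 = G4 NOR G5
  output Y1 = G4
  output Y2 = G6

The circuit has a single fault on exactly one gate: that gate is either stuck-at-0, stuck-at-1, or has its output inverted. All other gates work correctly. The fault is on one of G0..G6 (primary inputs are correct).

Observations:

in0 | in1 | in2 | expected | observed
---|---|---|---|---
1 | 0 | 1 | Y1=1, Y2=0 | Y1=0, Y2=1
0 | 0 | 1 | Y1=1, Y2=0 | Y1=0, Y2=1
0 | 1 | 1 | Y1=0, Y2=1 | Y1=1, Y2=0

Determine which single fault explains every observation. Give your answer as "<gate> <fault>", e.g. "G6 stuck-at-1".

Fault-free values for test 1 (in0=1, in1=0, in2=1): G0=0, G1=0, G2=0, G3=1, G4=1, G5=1, G6=0, giving Y1=1, Y2=0. Observed Y1=0, Y2=1.
Test 1: faults giving observed Y1=0, Y2=1 are {G2 stuck-at-1, G2 inverted output, G4 stuck-at-0, G4 inverted output}.
Test 2 (in0=0, in1=0, in2=1): fault-free G0=1, G1=1, G2=0, G3=0, G4=1, G5=0, G6=0 → Y1=1, Y2=0; observed Y1=0, Y2=1. Eliminates G2 stuck-at-1, G2 inverted output.
Test 3 (in0=0, in1=1, in2=1): fault-free G0=0, G1=0, G2=1, G3=1, G4=0, G5=0, G6=1 → Y1=0, Y2=1; observed Y1=1, Y2=0. Eliminates G4 stuck-at-0.
Only G4 inverted output is consistent with every test.

G4 inverted output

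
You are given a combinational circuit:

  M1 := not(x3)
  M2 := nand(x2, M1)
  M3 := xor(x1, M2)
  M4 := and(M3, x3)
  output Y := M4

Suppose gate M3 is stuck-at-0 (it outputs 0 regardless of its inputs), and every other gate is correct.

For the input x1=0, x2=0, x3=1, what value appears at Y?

0

Propagate with M3 forced: M1=0, M2=1, M3=0 [stuck-at-0], M4=0.
So Y = 0. (Without the fault it would be 1.)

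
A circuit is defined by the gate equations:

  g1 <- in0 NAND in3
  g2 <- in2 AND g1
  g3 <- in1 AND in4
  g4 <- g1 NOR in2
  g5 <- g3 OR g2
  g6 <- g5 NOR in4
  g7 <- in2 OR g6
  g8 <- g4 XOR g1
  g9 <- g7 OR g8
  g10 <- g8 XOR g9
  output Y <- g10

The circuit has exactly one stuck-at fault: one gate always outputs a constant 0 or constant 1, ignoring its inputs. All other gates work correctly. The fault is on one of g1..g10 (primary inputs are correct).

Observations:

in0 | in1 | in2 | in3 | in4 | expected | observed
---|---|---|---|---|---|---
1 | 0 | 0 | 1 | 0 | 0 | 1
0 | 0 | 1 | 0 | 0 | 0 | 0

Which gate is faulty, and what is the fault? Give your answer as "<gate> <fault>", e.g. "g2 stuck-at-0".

g4 stuck-at-0

Fault-free values for test 1 (in0=1, in1=0, in2=0, in3=1, in4=0): g1=0, g2=0, g3=0, g4=1, g5=0, g6=1, g7=1, g8=1, g9=1, g10=0, giving Y=0. Observed 1.
Test 1: faults giving observed 1 are {g4 stuck-at-0, g8 stuck-at-0, g9 stuck-at-0, g10 stuck-at-1}.
Test 2 (in0=0, in1=0, in2=1, in3=0, in4=0): fault-free g1=1, g2=1, g3=0, g4=0, g5=1, g6=0, g7=1, g8=1, g9=1, g10=0 → 0; observed 0. Eliminates g8 stuck-at-0, g9 stuck-at-0, g10 stuck-at-1.
Only g4 stuck-at-0 is consistent with every test.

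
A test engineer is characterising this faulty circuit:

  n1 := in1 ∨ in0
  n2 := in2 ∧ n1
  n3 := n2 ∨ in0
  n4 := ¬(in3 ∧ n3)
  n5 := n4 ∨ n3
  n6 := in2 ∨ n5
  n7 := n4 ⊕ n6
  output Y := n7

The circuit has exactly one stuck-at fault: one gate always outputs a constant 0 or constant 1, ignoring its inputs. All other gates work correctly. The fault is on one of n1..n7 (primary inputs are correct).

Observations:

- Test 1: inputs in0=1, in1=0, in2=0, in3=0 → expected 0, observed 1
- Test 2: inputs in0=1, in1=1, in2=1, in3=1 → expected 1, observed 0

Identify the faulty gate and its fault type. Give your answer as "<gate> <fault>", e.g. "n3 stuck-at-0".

n6 stuck-at-0

Fault-free values for test 1 (in0=1, in1=0, in2=0, in3=0): n1=1, n2=0, n3=1, n4=1, n5=1, n6=1, n7=0, giving Y=0. Observed 1.
Test 1: faults giving observed 1 are {n4 stuck-at-0, n5 stuck-at-0, n6 stuck-at-0, n7 stuck-at-1}.
Test 2 (in0=1, in1=1, in2=1, in3=1): fault-free n1=1, n2=1, n3=1, n4=0, n5=1, n6=1, n7=1 → 1; observed 0. Eliminates n4 stuck-at-0, n5 stuck-at-0, n7 stuck-at-1.
Only n6 stuck-at-0 is consistent with every test.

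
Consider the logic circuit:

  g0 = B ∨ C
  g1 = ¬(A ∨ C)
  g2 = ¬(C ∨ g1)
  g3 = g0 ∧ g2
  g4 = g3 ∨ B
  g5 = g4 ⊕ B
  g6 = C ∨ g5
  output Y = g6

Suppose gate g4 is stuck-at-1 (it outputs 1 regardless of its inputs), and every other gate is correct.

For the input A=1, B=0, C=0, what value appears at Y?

Propagate with g4 forced: g0=0, g1=0, g2=1, g3=0, g4=1 [stuck-at-1], g5=1, g6=1.
So Y = 1. (Without the fault it would be 0.)

1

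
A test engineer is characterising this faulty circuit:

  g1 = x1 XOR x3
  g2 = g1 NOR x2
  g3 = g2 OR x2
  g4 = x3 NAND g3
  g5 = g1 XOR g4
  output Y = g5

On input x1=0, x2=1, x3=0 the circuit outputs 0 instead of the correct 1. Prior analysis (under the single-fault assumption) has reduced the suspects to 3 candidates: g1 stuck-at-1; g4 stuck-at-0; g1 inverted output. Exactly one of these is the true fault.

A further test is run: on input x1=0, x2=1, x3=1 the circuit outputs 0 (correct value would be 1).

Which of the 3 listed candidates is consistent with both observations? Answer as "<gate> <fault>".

g1 inverted output

Evaluate each candidate on input x1=0, x2=1, x3=1:
  g1 stuck-at-1: g1=1 [stuck-at-1], g2=0, g3=1, g4=0, g5=1 → 1 — eliminated
  g4 stuck-at-0: g1=1, g2=0, g3=1, g4=0 [stuck-at-0], g5=1 → 1 — eliminated
  g1 inverted output: g1=0 [inverted output], g2=0, g3=1, g4=0, g5=0 → 0 — matches
Only g1 inverted output reproduces the observed 0.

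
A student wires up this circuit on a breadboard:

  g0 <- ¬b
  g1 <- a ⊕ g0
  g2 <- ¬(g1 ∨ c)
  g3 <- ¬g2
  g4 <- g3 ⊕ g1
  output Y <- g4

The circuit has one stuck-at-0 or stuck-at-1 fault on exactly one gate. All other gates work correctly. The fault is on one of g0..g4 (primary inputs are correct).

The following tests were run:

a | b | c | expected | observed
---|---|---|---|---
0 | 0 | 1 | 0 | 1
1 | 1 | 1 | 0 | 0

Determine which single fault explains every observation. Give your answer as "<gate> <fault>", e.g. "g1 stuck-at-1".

g0 stuck-at-0

Fault-free values for test 1 (a=0, b=0, c=1): g0=1, g1=1, g2=0, g3=1, g4=0, giving Y=0. Observed 1.
Test 1: faults giving observed 1 are {g0 stuck-at-0, g1 stuck-at-0, g2 stuck-at-1, g3 stuck-at-0, g4 stuck-at-1}.
Test 2 (a=1, b=1, c=1): fault-free g0=0, g1=1, g2=0, g3=1, g4=0 → 0; observed 0. Eliminates g1 stuck-at-0, g2 stuck-at-1, g3 stuck-at-0, g4 stuck-at-1.
Only g0 stuck-at-0 is consistent with every test.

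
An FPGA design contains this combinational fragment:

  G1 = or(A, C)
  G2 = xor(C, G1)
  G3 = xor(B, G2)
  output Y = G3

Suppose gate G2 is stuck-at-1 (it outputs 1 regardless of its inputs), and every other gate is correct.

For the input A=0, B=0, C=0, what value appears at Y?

Propagate with G2 forced: G1=0, G2=1 [stuck-at-1], G3=1.
So Y = 1. (Without the fault it would be 0.)

1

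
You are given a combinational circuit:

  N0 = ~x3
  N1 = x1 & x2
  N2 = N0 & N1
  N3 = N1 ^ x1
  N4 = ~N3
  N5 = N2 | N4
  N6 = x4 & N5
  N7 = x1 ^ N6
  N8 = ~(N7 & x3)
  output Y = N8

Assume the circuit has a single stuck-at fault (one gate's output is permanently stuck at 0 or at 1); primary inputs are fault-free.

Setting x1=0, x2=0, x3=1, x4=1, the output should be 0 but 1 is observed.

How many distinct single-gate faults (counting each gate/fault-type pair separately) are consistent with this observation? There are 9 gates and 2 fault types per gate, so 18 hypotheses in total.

Fault-free: N0=0, N1=0, N2=0, N3=0, N4=1, N5=1, N6=1, N7=1, N8=0 → 0. Observed 1.
  N0: none of the 2 fault types match ✗
  N1: stuck-at-1 ✓; others ✗
  N2: none of the 2 fault types match ✗
  N3: stuck-at-1 ✓; others ✗
  N4: stuck-at-0 ✓; others ✗
  N5: stuck-at-0 ✓; others ✗
  N6: stuck-at-0 ✓; others ✗
  N7: stuck-at-0 ✓; others ✗
  N8: stuck-at-1 ✓; others ✗
Consistent faults: {N1 stuck-at-1, N3 stuck-at-1, N4 stuck-at-0, N5 stuck-at-0, N6 stuck-at-0, N7 stuck-at-0, N8 stuck-at-1} — 7 in all.

7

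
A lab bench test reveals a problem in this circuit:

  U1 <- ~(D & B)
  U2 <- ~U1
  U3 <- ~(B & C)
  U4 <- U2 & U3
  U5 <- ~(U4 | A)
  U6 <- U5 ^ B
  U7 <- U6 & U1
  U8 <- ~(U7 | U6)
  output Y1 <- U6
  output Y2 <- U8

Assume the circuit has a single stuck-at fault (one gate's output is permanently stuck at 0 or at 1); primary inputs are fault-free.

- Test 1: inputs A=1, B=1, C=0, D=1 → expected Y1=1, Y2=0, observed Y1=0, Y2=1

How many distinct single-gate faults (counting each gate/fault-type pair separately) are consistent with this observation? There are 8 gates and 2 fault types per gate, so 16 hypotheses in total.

2

Fault-free: U1=0, U2=1, U3=1, U4=1, U5=0, U6=1, U7=0, U8=0 → Y1=1, Y2=0. Observed Y1=0, Y2=1.
  U1: none of the 2 fault types match ✗
  U2: none of the 2 fault types match ✗
  U3: none of the 2 fault types match ✗
  U4: none of the 2 fault types match ✗
  U5: stuck-at-1 ✓; others ✗
  U6: stuck-at-0 ✓; others ✗
  U7: none of the 2 fault types match ✗
  U8: none of the 2 fault types match ✗
Consistent faults: {U5 stuck-at-1, U6 stuck-at-0} — 2 in all.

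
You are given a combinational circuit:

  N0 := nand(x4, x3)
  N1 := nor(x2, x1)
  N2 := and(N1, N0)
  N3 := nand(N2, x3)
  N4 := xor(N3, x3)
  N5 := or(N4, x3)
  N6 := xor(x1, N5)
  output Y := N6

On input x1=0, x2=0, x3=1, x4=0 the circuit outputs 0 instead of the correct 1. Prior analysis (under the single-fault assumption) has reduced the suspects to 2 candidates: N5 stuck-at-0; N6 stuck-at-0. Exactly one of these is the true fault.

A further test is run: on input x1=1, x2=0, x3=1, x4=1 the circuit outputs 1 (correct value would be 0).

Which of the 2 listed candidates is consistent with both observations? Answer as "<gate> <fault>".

Evaluate each candidate on input x1=1, x2=0, x3=1, x4=1:
  N5 stuck-at-0: N0=0, N1=0, N2=0, N3=1, N4=0, N5=0 [stuck-at-0], N6=1 → 1 — matches
  N6 stuck-at-0: N0=0, N1=0, N2=0, N3=1, N4=0, N5=1, N6=0 [stuck-at-0] → 0 — eliminated
Only N5 stuck-at-0 reproduces the observed 1.

N5 stuck-at-0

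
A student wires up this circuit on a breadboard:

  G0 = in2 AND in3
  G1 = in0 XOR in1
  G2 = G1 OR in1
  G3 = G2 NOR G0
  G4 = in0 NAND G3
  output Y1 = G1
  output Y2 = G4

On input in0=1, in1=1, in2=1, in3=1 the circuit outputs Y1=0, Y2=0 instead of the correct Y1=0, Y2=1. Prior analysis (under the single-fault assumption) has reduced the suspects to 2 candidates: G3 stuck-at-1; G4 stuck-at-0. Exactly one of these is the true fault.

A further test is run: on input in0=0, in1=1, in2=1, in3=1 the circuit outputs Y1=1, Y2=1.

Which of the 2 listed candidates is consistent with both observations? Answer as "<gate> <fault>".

Evaluate each candidate on input in0=0, in1=1, in2=1, in3=1:
  G3 stuck-at-1: G0=1, G1=1, G2=1, G3=1 [stuck-at-1], G4=1 → Y1=1, Y2=1 — matches
  G4 stuck-at-0: G0=1, G1=1, G2=1, G3=0, G4=0 [stuck-at-0] → Y1=1, Y2=0 — eliminated
Only G3 stuck-at-1 reproduces the observed Y1=1, Y2=1.

G3 stuck-at-1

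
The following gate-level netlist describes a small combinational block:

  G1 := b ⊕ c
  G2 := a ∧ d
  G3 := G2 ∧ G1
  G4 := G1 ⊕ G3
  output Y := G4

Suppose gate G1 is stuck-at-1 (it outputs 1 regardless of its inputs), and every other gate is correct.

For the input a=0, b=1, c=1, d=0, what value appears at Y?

Propagate with G1 forced: G1=1 [stuck-at-1], G2=0, G3=0, G4=1.
So Y = 1. (Without the fault it would be 0.)

1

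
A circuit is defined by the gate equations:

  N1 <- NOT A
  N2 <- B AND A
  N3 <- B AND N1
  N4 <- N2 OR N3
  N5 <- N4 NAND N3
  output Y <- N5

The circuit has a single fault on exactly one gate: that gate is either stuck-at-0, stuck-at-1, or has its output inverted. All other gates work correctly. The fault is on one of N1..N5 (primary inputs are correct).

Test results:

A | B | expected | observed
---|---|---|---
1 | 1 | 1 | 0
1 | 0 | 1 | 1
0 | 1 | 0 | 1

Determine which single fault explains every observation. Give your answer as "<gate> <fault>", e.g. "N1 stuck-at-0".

N1 inverted output

Fault-free values for test 1 (A=1, B=1): N1=0, N2=1, N3=0, N4=1, N5=1, giving Y=1. Observed 0.
Test 1: faults giving observed 0 are {N1 stuck-at-1, N1 inverted output, N3 stuck-at-1, N3 inverted output, N5 stuck-at-0, N5 inverted output}.
Test 2 (A=1, B=0): fault-free N1=0, N2=0, N3=0, N4=0, N5=1 → 1; observed 1. Eliminates N3 stuck-at-1, N3 inverted output, N5 stuck-at-0, N5 inverted output.
Test 3 (A=0, B=1): fault-free N1=1, N2=0, N3=1, N4=1, N5=0 → 0; observed 1. Eliminates N1 stuck-at-1.
Only N1 inverted output is consistent with every test.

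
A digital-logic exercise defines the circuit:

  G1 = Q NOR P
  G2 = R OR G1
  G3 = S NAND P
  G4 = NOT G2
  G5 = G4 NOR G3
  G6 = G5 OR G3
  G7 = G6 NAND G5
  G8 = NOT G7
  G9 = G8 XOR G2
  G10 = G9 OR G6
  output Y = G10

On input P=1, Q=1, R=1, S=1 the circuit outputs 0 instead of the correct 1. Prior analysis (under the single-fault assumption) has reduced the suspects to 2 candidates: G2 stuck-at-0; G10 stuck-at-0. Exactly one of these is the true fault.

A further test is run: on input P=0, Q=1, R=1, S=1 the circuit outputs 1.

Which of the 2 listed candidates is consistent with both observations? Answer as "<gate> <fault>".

Evaluate each candidate on input P=0, Q=1, R=1, S=1:
  G2 stuck-at-0: G1=0, G2=0 [stuck-at-0], G3=1, G4=1, G5=0, G6=1, G7=1, G8=0, G9=0, G10=1 → 1 — matches
  G10 stuck-at-0: G1=0, G2=1, G3=1, G4=0, G5=0, G6=1, G7=1, G8=0, G9=1, G10=0 [stuck-at-0] → 0 — eliminated
Only G2 stuck-at-0 reproduces the observed 1.

G2 stuck-at-0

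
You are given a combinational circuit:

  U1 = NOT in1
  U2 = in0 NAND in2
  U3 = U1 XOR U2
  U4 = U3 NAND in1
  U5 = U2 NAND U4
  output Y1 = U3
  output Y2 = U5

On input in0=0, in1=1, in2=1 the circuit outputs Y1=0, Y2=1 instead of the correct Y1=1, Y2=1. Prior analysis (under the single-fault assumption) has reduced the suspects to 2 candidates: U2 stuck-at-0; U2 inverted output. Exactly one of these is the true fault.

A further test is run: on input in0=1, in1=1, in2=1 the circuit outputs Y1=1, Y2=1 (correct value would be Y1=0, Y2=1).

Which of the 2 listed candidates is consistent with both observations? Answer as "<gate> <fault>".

U2 inverted output

Evaluate each candidate on input in0=1, in1=1, in2=1:
  U2 stuck-at-0: U1=0, U2=0 [stuck-at-0], U3=0, U4=1, U5=1 → Y1=0, Y2=1 — eliminated
  U2 inverted output: U1=0, U2=1 [inverted output], U3=1, U4=0, U5=1 → Y1=1, Y2=1 — matches
Only U2 inverted output reproduces the observed Y1=1, Y2=1.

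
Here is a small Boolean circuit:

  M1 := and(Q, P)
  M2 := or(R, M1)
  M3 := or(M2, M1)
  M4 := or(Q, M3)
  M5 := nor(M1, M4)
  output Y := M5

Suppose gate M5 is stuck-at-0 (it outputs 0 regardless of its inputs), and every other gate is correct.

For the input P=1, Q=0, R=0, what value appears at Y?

0

Propagate with M5 forced: M1=0, M2=0, M3=0, M4=0, M5=0 [stuck-at-0].
So Y = 0. (Without the fault it would be 1.)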